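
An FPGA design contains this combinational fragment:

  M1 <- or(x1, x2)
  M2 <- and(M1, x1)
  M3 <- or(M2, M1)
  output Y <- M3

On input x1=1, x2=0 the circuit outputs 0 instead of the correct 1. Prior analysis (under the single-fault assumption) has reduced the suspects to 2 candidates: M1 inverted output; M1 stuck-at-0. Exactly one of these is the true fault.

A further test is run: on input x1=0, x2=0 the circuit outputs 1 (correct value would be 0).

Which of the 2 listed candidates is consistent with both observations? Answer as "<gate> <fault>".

Evaluate each candidate on input x1=0, x2=0:
  M1 inverted output: M1=1 [inverted output], M2=0, M3=1 → 1 — matches
  M1 stuck-at-0: M1=0 [stuck-at-0], M2=0, M3=0 → 0 — eliminated
Only M1 inverted output reproduces the observed 1.

M1 inverted output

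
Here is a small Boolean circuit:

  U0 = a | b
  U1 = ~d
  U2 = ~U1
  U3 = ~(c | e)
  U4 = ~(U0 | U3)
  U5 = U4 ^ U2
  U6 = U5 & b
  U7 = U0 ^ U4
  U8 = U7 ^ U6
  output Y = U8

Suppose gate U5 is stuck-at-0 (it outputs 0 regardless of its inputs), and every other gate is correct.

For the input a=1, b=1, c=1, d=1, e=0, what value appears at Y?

Propagate with U5 forced: U0=1, U1=0, U2=1, U3=0, U4=0, U5=0 [stuck-at-0], U6=0, U7=1, U8=1.
So Y = 1. (Without the fault it would be 0.)

1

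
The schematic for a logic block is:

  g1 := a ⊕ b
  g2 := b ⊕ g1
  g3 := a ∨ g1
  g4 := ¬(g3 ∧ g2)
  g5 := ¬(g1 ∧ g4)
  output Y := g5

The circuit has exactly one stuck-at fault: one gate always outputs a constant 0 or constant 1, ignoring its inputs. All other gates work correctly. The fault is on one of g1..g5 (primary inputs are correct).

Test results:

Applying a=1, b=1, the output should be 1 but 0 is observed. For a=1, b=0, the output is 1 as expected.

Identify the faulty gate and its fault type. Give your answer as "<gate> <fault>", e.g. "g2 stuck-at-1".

Fault-free values for test 1 (a=1, b=1): g1=0, g2=1, g3=1, g4=0, g5=1, giving Y=1. Observed 0.
Test 1: faults giving observed 0 are {g1 stuck-at-1, g5 stuck-at-0}.
Test 2 (a=1, b=0): fault-free g1=1, g2=1, g3=1, g4=0, g5=1 → 1; observed 1. Eliminates g5 stuck-at-0.
Only g1 stuck-at-1 is consistent with every test.

g1 stuck-at-1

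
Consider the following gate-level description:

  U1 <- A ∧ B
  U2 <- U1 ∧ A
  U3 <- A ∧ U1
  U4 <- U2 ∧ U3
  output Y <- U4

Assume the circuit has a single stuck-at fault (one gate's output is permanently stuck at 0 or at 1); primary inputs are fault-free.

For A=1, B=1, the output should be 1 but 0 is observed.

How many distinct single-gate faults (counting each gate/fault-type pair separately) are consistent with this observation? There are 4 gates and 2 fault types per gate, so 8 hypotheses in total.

4

Fault-free: U1=1, U2=1, U3=1, U4=1 → 1. Observed 0.
  U1 stuck-at-0: output 0 ✓
  U1 stuck-at-1: output 1 ✗
  U2 stuck-at-0: output 0 ✓
  U2 stuck-at-1: output 1 ✗
  U3 stuck-at-0: output 0 ✓
  U3 stuck-at-1: output 1 ✗
  U4 stuck-at-0: output 0 ✓
  U4 stuck-at-1: output 1 ✗
Consistent faults: {U1 stuck-at-0, U2 stuck-at-0, U3 stuck-at-0, U4 stuck-at-0} — 4 in all.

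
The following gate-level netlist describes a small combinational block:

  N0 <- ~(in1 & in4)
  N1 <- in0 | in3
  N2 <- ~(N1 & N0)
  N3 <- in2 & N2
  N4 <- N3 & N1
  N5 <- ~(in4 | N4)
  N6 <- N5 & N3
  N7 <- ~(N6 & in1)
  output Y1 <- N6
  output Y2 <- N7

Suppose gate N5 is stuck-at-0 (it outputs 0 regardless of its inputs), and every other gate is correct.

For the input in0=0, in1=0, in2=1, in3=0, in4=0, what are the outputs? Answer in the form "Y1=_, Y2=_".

Y1=0, Y2=1

Propagate with N5 forced: N0=1, N1=0, N2=1, N3=1, N4=0, N5=0 [stuck-at-0], N6=0, N7=1.
So the outputs are Y1=0, Y2=1. (Without the fault they would be Y1=1, Y2=1.)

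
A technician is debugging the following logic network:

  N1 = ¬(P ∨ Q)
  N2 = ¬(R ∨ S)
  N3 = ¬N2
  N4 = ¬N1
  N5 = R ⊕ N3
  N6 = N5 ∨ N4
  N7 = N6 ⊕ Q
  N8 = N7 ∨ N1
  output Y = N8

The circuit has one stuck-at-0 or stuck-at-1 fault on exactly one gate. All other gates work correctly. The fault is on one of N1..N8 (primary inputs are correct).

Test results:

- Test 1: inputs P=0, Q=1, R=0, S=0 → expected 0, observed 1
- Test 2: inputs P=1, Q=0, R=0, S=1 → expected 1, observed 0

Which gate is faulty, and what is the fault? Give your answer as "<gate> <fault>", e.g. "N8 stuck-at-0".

N6 stuck-at-0

Fault-free values for test 1 (P=0, Q=1, R=0, S=0): N1=0, N2=1, N3=0, N4=1, N5=0, N6=1, N7=0, N8=0, giving Y=0. Observed 1.
Test 1: faults giving observed 1 are {N1 stuck-at-1, N4 stuck-at-0, N6 stuck-at-0, N7 stuck-at-1, N8 stuck-at-1}.
Test 2 (P=1, Q=0, R=0, S=1): fault-free N1=0, N2=0, N3=1, N4=1, N5=1, N6=1, N7=1, N8=1 → 1; observed 0. Eliminates N1 stuck-at-1, N4 stuck-at-0, N7 stuck-at-1, N8 stuck-at-1.
Only N6 stuck-at-0 is consistent with every test.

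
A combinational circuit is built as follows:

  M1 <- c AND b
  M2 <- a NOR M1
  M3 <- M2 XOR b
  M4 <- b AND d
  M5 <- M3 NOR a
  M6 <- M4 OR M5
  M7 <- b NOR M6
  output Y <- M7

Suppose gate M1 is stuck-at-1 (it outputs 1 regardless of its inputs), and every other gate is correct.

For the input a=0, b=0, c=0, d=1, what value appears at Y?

0

Propagate with M1 forced: M1=1 [stuck-at-1], M2=0, M3=0, M4=0, M5=1, M6=1, M7=0.
So Y = 0. (Without the fault it would be 1.)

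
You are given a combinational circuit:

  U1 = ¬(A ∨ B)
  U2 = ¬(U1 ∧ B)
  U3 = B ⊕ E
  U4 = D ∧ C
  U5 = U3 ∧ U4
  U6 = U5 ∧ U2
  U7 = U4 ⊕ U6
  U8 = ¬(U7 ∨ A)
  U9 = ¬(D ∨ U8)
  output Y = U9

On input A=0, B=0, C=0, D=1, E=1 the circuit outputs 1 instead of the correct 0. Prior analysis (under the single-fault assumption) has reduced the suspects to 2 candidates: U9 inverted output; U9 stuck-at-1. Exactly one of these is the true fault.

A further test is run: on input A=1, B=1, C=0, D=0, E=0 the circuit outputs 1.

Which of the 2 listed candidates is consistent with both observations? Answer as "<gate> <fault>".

U9 stuck-at-1

Evaluate each candidate on input A=1, B=1, C=0, D=0, E=0:
  U9 inverted output: U1=0, U2=1, U3=1, U4=0, U5=0, U6=0, U7=0, U8=0, U9=0 [inverted output] → 0 — eliminated
  U9 stuck-at-1: U1=0, U2=1, U3=1, U4=0, U5=0, U6=0, U7=0, U8=0, U9=1 [stuck-at-1] → 1 — matches
Only U9 stuck-at-1 reproduces the observed 1.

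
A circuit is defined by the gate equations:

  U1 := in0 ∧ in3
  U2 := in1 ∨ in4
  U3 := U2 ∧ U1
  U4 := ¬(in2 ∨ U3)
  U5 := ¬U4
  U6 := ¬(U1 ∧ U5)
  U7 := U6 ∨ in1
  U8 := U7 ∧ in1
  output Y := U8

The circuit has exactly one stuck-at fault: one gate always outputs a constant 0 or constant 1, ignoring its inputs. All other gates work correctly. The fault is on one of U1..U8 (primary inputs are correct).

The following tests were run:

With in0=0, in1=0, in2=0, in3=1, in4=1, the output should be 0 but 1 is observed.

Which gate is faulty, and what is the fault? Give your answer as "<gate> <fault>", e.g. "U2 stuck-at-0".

Fault-free values for test 1 (in0=0, in1=0, in2=0, in3=1, in4=1): U1=0, U2=1, U3=0, U4=1, U5=0, U6=1, U7=1, U8=0, giving Y=0. Observed 1.
Test 1: faults giving observed 1 are {U8 stuck-at-1}.
Only U8 stuck-at-1 is consistent with every test.

U8 stuck-at-1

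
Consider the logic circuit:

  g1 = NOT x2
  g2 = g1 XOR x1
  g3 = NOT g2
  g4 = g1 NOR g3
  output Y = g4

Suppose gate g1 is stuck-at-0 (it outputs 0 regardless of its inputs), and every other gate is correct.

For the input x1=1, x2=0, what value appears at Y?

1

Propagate with g1 forced: g1=0 [stuck-at-0], g2=1, g3=0, g4=1.
So Y = 1. (Without the fault it would be 0.)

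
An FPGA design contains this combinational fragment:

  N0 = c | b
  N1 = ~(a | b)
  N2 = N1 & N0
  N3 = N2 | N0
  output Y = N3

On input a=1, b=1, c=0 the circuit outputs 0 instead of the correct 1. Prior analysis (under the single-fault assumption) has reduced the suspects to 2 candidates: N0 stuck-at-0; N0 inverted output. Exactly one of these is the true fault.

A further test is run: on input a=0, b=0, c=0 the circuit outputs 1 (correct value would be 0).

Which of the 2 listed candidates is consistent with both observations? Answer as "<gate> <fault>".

N0 inverted output

Evaluate each candidate on input a=0, b=0, c=0:
  N0 stuck-at-0: N0=0 [stuck-at-0], N1=1, N2=0, N3=0 → 0 — eliminated
  N0 inverted output: N0=1 [inverted output], N1=1, N2=1, N3=1 → 1 — matches
Only N0 inverted output reproduces the observed 1.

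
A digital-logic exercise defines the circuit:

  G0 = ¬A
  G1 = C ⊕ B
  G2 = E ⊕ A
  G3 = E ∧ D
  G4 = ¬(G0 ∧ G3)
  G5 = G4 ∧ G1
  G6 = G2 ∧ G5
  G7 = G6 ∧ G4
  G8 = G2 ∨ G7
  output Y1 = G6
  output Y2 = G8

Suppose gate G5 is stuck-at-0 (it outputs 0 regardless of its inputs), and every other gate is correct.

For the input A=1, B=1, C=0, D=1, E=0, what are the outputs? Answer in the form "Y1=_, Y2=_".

Propagate with G5 forced: G0=0, G1=1, G2=1, G3=0, G4=1, G5=0 [stuck-at-0], G6=0, G7=0, G8=1.
So the outputs are Y1=0, Y2=1. (Without the fault they would be Y1=1, Y2=1.)

Y1=0, Y2=1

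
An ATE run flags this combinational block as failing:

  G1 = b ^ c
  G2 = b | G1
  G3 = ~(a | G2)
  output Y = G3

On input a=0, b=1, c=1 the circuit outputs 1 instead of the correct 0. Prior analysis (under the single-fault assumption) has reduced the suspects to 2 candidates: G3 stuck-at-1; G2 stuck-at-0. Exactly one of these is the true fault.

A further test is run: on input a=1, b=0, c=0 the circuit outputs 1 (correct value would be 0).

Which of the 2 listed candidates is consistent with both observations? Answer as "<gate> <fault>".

Evaluate each candidate on input a=1, b=0, c=0:
  G3 stuck-at-1: G1=0, G2=0, G3=1 [stuck-at-1] → 1 — matches
  G2 stuck-at-0: G1=0, G2=0 [stuck-at-0], G3=0 → 0 — eliminated
Only G3 stuck-at-1 reproduces the observed 1.

G3 stuck-at-1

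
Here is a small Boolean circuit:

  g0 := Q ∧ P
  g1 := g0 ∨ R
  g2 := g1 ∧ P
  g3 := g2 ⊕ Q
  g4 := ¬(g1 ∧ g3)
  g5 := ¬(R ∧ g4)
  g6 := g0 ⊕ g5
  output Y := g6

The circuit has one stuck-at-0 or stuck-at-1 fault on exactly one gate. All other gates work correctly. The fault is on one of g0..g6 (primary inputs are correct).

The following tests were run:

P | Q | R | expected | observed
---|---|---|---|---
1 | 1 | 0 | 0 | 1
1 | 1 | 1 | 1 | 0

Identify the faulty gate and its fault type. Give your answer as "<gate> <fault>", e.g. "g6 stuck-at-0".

g0 stuck-at-0

Fault-free values for test 1 (P=1, Q=1, R=0): g0=1, g1=1, g2=1, g3=0, g4=1, g5=1, g6=0, giving Y=0. Observed 1.
Test 1: faults giving observed 1 are {g0 stuck-at-0, g5 stuck-at-0, g6 stuck-at-1}.
Test 2 (P=1, Q=1, R=1): fault-free g0=1, g1=1, g2=1, g3=0, g4=1, g5=0, g6=1 → 1; observed 0. Eliminates g5 stuck-at-0, g6 stuck-at-1.
Only g0 stuck-at-0 is consistent with every test.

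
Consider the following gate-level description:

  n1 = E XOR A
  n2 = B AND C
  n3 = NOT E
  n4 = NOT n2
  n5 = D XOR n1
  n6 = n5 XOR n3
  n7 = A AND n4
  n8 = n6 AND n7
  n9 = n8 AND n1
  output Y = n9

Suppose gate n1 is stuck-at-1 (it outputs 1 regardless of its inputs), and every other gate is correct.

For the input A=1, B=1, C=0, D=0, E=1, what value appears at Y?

1

Propagate with n1 forced: n1=1 [stuck-at-1], n2=0, n3=0, n4=1, n5=1, n6=1, n7=1, n8=1, n9=1.
So Y = 1. (Without the fault it would be 0.)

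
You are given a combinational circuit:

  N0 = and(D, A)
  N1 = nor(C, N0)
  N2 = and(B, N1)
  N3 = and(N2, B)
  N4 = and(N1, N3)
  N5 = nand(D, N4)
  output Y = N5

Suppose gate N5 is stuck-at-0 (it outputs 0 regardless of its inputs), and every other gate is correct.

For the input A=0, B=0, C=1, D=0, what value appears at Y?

Propagate with N5 forced: N0=0, N1=0, N2=0, N3=0, N4=0, N5=0 [stuck-at-0].
So Y = 0. (Without the fault it would be 1.)

0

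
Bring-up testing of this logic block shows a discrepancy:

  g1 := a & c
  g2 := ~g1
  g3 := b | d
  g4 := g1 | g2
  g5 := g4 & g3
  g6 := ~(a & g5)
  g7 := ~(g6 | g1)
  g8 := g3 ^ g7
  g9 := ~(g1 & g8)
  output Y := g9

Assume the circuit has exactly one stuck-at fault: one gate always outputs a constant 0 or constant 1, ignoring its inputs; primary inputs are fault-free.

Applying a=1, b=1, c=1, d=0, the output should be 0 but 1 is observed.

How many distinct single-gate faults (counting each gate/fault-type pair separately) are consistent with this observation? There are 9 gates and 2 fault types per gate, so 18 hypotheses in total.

Fault-free: g1=1, g2=0, g3=1, g4=1, g5=1, g6=0, g7=0, g8=1, g9=0 → 0. Observed 1.
  g1: stuck-at-0 ✓; others ✗
  g2: none of the 2 fault types match ✗
  g3: stuck-at-0 ✓; others ✗
  g4: none of the 2 fault types match ✗
  g5: none of the 2 fault types match ✗
  g6: none of the 2 fault types match ✗
  g7: stuck-at-1 ✓; others ✗
  g8: stuck-at-0 ✓; others ✗
  g9: stuck-at-1 ✓; others ✗
Consistent faults: {g1 stuck-at-0, g3 stuck-at-0, g7 stuck-at-1, g8 stuck-at-0, g9 stuck-at-1} — 5 in all.

5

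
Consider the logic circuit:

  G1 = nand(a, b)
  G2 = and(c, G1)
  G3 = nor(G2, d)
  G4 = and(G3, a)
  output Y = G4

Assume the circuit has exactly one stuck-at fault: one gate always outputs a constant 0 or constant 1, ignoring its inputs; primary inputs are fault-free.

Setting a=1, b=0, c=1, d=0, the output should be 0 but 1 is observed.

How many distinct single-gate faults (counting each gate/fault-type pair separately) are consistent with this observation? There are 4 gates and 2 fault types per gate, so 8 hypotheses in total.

Fault-free: G1=1, G2=1, G3=0, G4=0 → 0. Observed 1.
  G1 stuck-at-0: output 1 ✓
  G1 stuck-at-1: output 0 ✗
  G2 stuck-at-0: output 1 ✓
  G2 stuck-at-1: output 0 ✗
  G3 stuck-at-0: output 0 ✗
  G3 stuck-at-1: output 1 ✓
  G4 stuck-at-0: output 0 ✗
  G4 stuck-at-1: output 1 ✓
Consistent faults: {G1 stuck-at-0, G2 stuck-at-0, G3 stuck-at-1, G4 stuck-at-1} — 4 in all.

4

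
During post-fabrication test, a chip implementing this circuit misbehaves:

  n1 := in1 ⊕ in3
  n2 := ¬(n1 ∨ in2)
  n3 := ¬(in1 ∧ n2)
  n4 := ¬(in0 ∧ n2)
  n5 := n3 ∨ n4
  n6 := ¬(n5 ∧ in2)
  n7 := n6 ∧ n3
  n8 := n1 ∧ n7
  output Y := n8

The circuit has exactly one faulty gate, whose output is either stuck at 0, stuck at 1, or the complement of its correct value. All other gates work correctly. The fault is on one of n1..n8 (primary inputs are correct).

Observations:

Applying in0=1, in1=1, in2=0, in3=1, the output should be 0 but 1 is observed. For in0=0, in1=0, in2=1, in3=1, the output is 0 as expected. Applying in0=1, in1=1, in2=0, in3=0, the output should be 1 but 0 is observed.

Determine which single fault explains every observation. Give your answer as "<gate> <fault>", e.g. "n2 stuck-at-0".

Fault-free values for test 1 (in0=1, in1=1, in2=0, in3=1): n1=0, n2=1, n3=0, n4=0, n5=0, n6=1, n7=0, n8=0, giving Y=0. Observed 1.
Test 1: faults giving observed 1 are {n1 stuck-at-1, n1 inverted output, n8 stuck-at-1, n8 inverted output}.
Test 2 (in0=0, in1=0, in2=1, in3=1): fault-free n1=1, n2=0, n3=1, n4=1, n5=1, n6=0, n7=0, n8=0 → 0; observed 0. Eliminates n8 stuck-at-1, n8 inverted output.
Test 3 (in0=1, in1=1, in2=0, in3=0): fault-free n1=1, n2=0, n3=1, n4=1, n5=1, n6=1, n7=1, n8=1 → 1; observed 0. Eliminates n1 stuck-at-1.
Only n1 inverted output is consistent with every test.

n1 inverted output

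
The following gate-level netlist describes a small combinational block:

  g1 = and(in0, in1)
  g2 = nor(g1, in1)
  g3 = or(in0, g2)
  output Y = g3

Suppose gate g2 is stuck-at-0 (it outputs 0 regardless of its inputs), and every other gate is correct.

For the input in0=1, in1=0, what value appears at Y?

Propagate with g2 forced: g1=0, g2=0 [stuck-at-0], g3=1.
So Y = 1. (Same as the fault-free value — the fault is masked on this input.)

1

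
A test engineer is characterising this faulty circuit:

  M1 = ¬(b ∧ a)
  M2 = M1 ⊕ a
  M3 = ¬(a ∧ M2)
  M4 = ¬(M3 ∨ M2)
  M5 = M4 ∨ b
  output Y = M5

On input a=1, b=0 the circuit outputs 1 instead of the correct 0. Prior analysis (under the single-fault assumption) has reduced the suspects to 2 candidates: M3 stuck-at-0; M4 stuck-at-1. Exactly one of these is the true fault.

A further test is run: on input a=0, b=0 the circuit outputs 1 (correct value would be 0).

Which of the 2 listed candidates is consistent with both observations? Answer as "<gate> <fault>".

Evaluate each candidate on input a=0, b=0:
  M3 stuck-at-0: M1=1, M2=1, M3=0 [stuck-at-0], M4=0, M5=0 → 0 — eliminated
  M4 stuck-at-1: M1=1, M2=1, M3=1, M4=1 [stuck-at-1], M5=1 → 1 — matches
Only M4 stuck-at-1 reproduces the observed 1.

M4 stuck-at-1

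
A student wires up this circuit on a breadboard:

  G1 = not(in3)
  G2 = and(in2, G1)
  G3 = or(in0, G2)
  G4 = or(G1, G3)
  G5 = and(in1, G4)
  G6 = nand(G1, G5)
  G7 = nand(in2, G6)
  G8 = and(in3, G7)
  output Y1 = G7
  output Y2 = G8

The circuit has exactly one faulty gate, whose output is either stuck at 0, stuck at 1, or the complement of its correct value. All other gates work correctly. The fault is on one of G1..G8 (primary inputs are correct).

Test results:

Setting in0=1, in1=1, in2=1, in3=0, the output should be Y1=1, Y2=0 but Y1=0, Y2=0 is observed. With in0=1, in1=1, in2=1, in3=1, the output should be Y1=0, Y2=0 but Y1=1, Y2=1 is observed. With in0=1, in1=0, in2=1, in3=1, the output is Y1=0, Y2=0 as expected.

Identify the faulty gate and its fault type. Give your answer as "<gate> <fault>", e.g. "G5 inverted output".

G1 inverted output

Fault-free values for test 1 (in0=1, in1=1, in2=1, in3=0): G1=1, G2=1, G3=1, G4=1, G5=1, G6=0, G7=1, G8=0, giving Y1=1, Y2=0. Observed Y1=0, Y2=0.
Test 1: faults giving observed Y1=0, Y2=0 are {G1 stuck-at-0, G1 inverted output, G4 stuck-at-0, G4 inverted output, G5 stuck-at-0, G5 inverted output, G6 stuck-at-1, G6 inverted output, G7 stuck-at-0, G7 inverted output}.
Test 2 (in0=1, in1=1, in2=1, in3=1): fault-free G1=0, G2=0, G3=1, G4=1, G5=1, G6=1, G7=0, G8=0 → Y1=0, Y2=0; observed Y1=1, Y2=1. Eliminates G1 stuck-at-0, G4 stuck-at-0, G4 inverted output, G5 stuck-at-0, G5 inverted output, G6 stuck-at-1, G7 stuck-at-0.
Test 3 (in0=1, in1=0, in2=1, in3=1): fault-free G1=0, G2=0, G3=1, G4=1, G5=0, G6=1, G7=0, G8=0 → Y1=0, Y2=0; observed Y1=0, Y2=0. Eliminates G6 inverted output, G7 inverted output.
Only G1 inverted output is consistent with every test.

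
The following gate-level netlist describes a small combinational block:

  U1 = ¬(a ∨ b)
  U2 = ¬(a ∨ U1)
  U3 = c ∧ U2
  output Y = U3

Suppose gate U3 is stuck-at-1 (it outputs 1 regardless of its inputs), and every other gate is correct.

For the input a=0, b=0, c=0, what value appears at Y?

1

Propagate with U3 forced: U1=1, U2=0, U3=1 [stuck-at-1].
So Y = 1. (Without the fault it would be 0.)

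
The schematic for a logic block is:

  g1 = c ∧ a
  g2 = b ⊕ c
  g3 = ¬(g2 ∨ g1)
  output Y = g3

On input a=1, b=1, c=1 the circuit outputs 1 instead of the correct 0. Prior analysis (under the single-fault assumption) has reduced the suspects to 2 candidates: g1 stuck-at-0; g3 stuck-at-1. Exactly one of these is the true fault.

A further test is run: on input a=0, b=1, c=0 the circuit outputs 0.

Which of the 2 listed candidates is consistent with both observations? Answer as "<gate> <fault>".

Evaluate each candidate on input a=0, b=1, c=0:
  g1 stuck-at-0: g1=0 [stuck-at-0], g2=1, g3=0 → 0 — matches
  g3 stuck-at-1: g1=0, g2=1, g3=1 [stuck-at-1] → 1 — eliminated
Only g1 stuck-at-0 reproduces the observed 0.

g1 stuck-at-0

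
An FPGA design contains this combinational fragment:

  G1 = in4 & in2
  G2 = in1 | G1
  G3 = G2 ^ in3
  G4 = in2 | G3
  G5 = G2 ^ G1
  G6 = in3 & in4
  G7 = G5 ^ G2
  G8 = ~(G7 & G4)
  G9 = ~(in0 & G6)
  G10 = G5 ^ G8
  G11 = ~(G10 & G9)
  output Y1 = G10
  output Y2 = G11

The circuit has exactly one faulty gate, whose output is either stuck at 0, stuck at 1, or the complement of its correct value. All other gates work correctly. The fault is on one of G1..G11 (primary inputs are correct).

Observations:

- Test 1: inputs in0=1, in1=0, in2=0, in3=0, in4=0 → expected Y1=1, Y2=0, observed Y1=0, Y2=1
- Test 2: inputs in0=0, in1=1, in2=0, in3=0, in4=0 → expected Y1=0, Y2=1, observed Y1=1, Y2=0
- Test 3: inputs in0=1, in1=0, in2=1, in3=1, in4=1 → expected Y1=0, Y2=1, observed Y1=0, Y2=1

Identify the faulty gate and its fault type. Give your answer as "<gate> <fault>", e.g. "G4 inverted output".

G8 stuck-at-0

Fault-free values for test 1 (in0=1, in1=0, in2=0, in3=0, in4=0): G1=0, G2=0, G3=0, G4=0, G5=0, G6=0, G7=0, G8=1, G9=1, G10=1, G11=0, giving Y1=1, Y2=0. Observed Y1=0, Y2=1.
Test 1: faults giving observed Y1=0, Y2=1 are {G1 stuck-at-1, G1 inverted output, G2 stuck-at-1, G2 inverted output, G5 stuck-at-1, G5 inverted output, G8 stuck-at-0, G8 inverted output, G10 stuck-at-0, G10 inverted output}.
Test 2 (in0=0, in1=1, in2=0, in3=0, in4=0): fault-free G1=0, G2=1, G3=1, G4=1, G5=1, G6=0, G7=0, G8=1, G9=1, G10=0, G11=1 → Y1=0, Y2=1; observed Y1=1, Y2=0. Eliminates G1 stuck-at-1, G1 inverted output, G2 stuck-at-1, G5 stuck-at-1, G5 inverted output, G10 stuck-at-0.
Test 3 (in0=1, in1=0, in2=1, in3=1, in4=1): fault-free G1=1, G2=1, G3=0, G4=1, G5=0, G6=1, G7=1, G8=0, G9=0, G10=0, G11=1 → Y1=0, Y2=1; observed Y1=0, Y2=1. Eliminates G2 inverted output, G8 inverted output, G10 inverted output.
Only G8 stuck-at-0 is consistent with every test.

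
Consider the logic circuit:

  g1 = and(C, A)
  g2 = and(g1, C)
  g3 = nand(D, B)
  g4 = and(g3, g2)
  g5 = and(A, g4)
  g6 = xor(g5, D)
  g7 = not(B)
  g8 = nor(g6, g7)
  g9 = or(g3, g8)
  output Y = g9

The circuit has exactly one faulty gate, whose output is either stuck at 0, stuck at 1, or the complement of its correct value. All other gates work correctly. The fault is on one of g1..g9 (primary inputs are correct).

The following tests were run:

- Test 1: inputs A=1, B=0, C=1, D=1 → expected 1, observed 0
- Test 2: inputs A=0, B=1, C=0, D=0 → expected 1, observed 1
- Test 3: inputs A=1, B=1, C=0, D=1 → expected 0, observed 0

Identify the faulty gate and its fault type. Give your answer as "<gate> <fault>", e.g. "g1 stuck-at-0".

Fault-free values for test 1 (A=1, B=0, C=1, D=1): g1=1, g2=1, g3=1, g4=1, g5=1, g6=0, g7=1, g8=0, g9=1, giving Y=1. Observed 0.
Test 1: faults giving observed 0 are {g3 stuck-at-0, g3 inverted output, g9 stuck-at-0, g9 inverted output}.
Test 2 (A=0, B=1, C=0, D=0): fault-free g1=0, g2=0, g3=1, g4=0, g5=0, g6=0, g7=0, g8=1, g9=1 → 1; observed 1. Eliminates g9 stuck-at-0, g9 inverted output.
Test 3 (A=1, B=1, C=0, D=1): fault-free g1=0, g2=0, g3=0, g4=0, g5=0, g6=1, g7=0, g8=0, g9=0 → 0; observed 0. Eliminates g3 inverted output.
Only g3 stuck-at-0 is consistent with every test.

g3 stuck-at-0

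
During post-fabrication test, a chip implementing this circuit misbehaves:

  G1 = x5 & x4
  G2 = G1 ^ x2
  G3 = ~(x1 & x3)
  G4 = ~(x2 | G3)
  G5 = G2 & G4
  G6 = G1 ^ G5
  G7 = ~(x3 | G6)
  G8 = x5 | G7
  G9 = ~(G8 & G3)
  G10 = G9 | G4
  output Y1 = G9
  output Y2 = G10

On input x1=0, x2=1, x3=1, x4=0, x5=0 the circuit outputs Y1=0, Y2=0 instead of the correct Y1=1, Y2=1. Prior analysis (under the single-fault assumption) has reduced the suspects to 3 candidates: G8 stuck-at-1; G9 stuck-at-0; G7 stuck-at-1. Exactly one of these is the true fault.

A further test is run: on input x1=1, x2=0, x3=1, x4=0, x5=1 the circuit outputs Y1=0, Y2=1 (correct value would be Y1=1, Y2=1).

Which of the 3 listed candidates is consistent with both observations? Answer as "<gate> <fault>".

G9 stuck-at-0

Evaluate each candidate on input x1=1, x2=0, x3=1, x4=0, x5=1:
  G8 stuck-at-1: G1=0, G2=0, G3=0, G4=1, G5=0, G6=0, G7=0, G8=1 [stuck-at-1], G9=1, G10=1 → Y1=1, Y2=1 — eliminated
  G9 stuck-at-0: G1=0, G2=0, G3=0, G4=1, G5=0, G6=0, G7=0, G8=1, G9=0 [stuck-at-0], G10=1 → Y1=0, Y2=1 — matches
  G7 stuck-at-1: G1=0, G2=0, G3=0, G4=1, G5=0, G6=0, G7=1 [stuck-at-1], G8=1, G9=1, G10=1 → Y1=1, Y2=1 — eliminated
Only G9 stuck-at-0 reproduces the observed Y1=0, Y2=1.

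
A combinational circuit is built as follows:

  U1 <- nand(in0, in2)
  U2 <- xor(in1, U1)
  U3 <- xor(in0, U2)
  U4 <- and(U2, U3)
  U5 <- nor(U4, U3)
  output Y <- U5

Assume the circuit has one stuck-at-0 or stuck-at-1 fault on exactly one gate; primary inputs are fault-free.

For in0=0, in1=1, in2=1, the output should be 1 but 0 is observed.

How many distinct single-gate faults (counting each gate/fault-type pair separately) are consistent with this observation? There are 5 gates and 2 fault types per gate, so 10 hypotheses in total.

5

Fault-free: U1=1, U2=0, U3=0, U4=0, U5=1 → 1. Observed 0.
  U1 stuck-at-0: output 0 ✓
  U1 stuck-at-1: output 1 ✗
  U2 stuck-at-0: output 1 ✗
  U2 stuck-at-1: output 0 ✓
  U3 stuck-at-0: output 1 ✗
  U3 stuck-at-1: output 0 ✓
  U4 stuck-at-0: output 1 ✗
  U4 stuck-at-1: output 0 ✓
  U5 stuck-at-0: output 0 ✓
  U5 stuck-at-1: output 1 ✗
Consistent faults: {U1 stuck-at-0, U2 stuck-at-1, U3 stuck-at-1, U4 stuck-at-1, U5 stuck-at-0} — 5 in all.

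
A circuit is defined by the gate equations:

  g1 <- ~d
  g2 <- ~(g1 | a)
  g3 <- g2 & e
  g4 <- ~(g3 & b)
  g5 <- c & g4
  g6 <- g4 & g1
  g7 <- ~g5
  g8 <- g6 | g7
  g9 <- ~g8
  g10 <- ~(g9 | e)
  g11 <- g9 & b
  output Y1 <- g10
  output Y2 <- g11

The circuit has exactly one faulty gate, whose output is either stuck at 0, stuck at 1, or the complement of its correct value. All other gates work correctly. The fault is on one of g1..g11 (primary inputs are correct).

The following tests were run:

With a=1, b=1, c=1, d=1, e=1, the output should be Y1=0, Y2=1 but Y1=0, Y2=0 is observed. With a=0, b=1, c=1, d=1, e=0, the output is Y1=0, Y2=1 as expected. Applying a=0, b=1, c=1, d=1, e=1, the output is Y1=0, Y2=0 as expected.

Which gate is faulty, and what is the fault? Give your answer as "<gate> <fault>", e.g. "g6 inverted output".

g2 stuck-at-1

Fault-free values for test 1 (a=1, b=1, c=1, d=1, e=1): g1=0, g2=0, g3=0, g4=1, g5=1, g6=0, g7=0, g8=0, g9=1, g10=0, g11=1, giving Y1=0, Y2=1. Observed Y1=0, Y2=0.
Test 1: faults giving observed Y1=0, Y2=0 are {g1 stuck-at-1, g1 inverted output, g2 stuck-at-1, g2 inverted output, g3 stuck-at-1, g3 inverted output, g4 stuck-at-0, g4 inverted output, g5 stuck-at-0, g5 inverted output, g6 stuck-at-1, g6 inverted output, g7 stuck-at-1, g7 inverted output, g8 stuck-at-1, g8 inverted output, g9 stuck-at-0, g9 inverted output, g11 stuck-at-0, g11 inverted output}.
Test 2 (a=0, b=1, c=1, d=1, e=0): fault-free g1=0, g2=1, g3=0, g4=1, g5=1, g6=0, g7=0, g8=0, g9=1, g10=0, g11=1 → Y1=0, Y2=1; observed Y1=0, Y2=1. Eliminates g1 stuck-at-1, g1 inverted output, g3 stuck-at-1, g3 inverted output, g4 stuck-at-0, g4 inverted output, g5 stuck-at-0, g5 inverted output, g6 stuck-at-1, g6 inverted output, g7 stuck-at-1, g7 inverted output, g8 stuck-at-1, g8 inverted output, g9 stuck-at-0, g9 inverted output, g11 stuck-at-0, g11 inverted output.
Test 3 (a=0, b=1, c=1, d=1, e=1): fault-free g1=0, g2=1, g3=1, g4=0, g5=0, g6=0, g7=1, g8=1, g9=0, g10=0, g11=0 → Y1=0, Y2=0; observed Y1=0, Y2=0. Eliminates g2 inverted output.
Only g2 stuck-at-1 is consistent with every test.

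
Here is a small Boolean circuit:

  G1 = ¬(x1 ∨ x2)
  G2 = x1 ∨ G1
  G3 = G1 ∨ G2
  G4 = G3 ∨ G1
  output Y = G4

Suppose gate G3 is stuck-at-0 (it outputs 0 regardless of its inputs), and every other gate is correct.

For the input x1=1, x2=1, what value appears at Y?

0

Propagate with G3 forced: G1=0, G2=1, G3=0 [stuck-at-0], G4=0.
So Y = 0. (Without the fault it would be 1.)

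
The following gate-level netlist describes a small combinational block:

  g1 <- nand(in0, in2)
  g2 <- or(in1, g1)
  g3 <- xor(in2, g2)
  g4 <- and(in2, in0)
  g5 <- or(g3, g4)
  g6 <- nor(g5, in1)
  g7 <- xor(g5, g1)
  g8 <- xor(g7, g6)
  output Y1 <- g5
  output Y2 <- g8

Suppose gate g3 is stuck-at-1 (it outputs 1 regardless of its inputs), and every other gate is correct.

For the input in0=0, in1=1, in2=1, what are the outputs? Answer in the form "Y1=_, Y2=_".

Y1=1, Y2=0

Propagate with g3 forced: g1=1, g2=1, g3=1 [stuck-at-1], g4=0, g5=1, g6=0, g7=0, g8=0.
So the outputs are Y1=1, Y2=0. (Without the fault they would be Y1=0, Y2=1.)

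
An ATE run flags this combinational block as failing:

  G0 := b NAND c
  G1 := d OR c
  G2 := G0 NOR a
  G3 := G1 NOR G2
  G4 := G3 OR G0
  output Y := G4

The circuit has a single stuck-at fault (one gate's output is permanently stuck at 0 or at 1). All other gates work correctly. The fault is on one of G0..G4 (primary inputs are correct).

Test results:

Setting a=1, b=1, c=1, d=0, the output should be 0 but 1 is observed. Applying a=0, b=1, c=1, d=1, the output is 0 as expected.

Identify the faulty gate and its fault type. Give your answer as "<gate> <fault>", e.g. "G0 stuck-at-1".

G1 stuck-at-0

Fault-free values for test 1 (a=1, b=1, c=1, d=0): G0=0, G1=1, G2=0, G3=0, G4=0, giving Y=0. Observed 1.
Test 1: faults giving observed 1 are {G0 stuck-at-1, G1 stuck-at-0, G3 stuck-at-1, G4 stuck-at-1}.
Test 2 (a=0, b=1, c=1, d=1): fault-free G0=0, G1=1, G2=1, G3=0, G4=0 → 0; observed 0. Eliminates G0 stuck-at-1, G3 stuck-at-1, G4 stuck-at-1.
Only G1 stuck-at-0 is consistent with every test.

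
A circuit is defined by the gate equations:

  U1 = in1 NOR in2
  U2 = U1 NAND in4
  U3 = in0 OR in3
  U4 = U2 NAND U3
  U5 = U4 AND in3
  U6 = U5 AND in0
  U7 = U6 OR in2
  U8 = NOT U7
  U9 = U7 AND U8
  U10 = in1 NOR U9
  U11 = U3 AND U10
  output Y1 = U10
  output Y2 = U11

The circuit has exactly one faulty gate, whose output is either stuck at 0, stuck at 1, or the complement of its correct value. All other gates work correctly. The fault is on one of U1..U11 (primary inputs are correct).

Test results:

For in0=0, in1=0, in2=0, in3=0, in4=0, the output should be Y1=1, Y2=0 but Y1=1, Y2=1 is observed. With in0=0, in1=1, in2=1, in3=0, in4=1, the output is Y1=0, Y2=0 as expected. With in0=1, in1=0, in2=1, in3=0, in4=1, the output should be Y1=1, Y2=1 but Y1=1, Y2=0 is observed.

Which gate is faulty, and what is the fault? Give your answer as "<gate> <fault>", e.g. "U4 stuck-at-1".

U3 inverted output

Fault-free values for test 1 (in0=0, in1=0, in2=0, in3=0, in4=0): U1=1, U2=1, U3=0, U4=1, U5=0, U6=0, U7=0, U8=1, U9=0, U10=1, U11=0, giving Y1=1, Y2=0. Observed Y1=1, Y2=1.
Test 1: faults giving observed Y1=1, Y2=1 are {U3 stuck-at-1, U3 inverted output, U11 stuck-at-1, U11 inverted output}.
Test 2 (in0=0, in1=1, in2=1, in3=0, in4=1): fault-free U1=0, U2=1, U3=0, U4=1, U5=0, U6=0, U7=1, U8=0, U9=0, U10=0, U11=0 → Y1=0, Y2=0; observed Y1=0, Y2=0. Eliminates U11 stuck-at-1, U11 inverted output.
Test 3 (in0=1, in1=0, in2=1, in3=0, in4=1): fault-free U1=0, U2=1, U3=1, U4=0, U5=0, U6=0, U7=1, U8=0, U9=0, U10=1, U11=1 → Y1=1, Y2=1; observed Y1=1, Y2=0. Eliminates U3 stuck-at-1.
Only U3 inverted output is consistent with every test.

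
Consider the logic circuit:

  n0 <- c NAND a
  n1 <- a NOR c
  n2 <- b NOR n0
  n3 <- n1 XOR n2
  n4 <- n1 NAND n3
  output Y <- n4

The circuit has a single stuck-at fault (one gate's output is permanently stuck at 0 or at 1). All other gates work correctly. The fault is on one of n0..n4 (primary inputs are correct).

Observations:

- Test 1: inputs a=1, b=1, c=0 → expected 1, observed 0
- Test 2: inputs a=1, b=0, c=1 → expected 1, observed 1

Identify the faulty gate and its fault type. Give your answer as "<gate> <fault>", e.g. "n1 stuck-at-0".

n1 stuck-at-1

Fault-free values for test 1 (a=1, b=1, c=0): n0=1, n1=0, n2=0, n3=0, n4=1, giving Y=1. Observed 0.
Test 1: faults giving observed 0 are {n1 stuck-at-1, n4 stuck-at-0}.
Test 2 (a=1, b=0, c=1): fault-free n0=0, n1=0, n2=1, n3=1, n4=1 → 1; observed 1. Eliminates n4 stuck-at-0.
Only n1 stuck-at-1 is consistent with every test.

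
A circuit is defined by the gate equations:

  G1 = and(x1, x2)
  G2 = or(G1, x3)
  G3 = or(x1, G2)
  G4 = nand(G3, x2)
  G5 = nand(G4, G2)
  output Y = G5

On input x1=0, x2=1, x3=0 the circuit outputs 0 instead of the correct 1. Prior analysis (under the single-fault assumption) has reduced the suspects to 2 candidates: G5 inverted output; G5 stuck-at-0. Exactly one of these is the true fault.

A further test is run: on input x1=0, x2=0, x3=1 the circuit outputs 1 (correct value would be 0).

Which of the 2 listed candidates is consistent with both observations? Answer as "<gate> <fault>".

G5 inverted output

Evaluate each candidate on input x1=0, x2=0, x3=1:
  G5 inverted output: G1=0, G2=1, G3=1, G4=1, G5=1 [inverted output] → 1 — matches
  G5 stuck-at-0: G1=0, G2=1, G3=1, G4=1, G5=0 [stuck-at-0] → 0 — eliminated
Only G5 inverted output reproduces the observed 1.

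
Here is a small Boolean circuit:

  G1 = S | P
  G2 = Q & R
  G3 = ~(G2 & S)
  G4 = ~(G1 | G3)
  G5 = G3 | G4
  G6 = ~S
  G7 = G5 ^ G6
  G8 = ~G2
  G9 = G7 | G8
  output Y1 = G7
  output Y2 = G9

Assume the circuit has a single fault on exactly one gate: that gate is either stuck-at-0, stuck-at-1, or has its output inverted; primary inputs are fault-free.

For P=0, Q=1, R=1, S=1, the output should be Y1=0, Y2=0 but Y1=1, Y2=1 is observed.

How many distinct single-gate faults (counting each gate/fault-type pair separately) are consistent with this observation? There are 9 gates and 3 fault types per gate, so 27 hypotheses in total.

14

Fault-free: G1=1, G2=1, G3=0, G4=0, G5=0, G6=0, G7=0, G8=0, G9=0 → Y1=0, Y2=0. Observed Y1=1, Y2=1.
  G1: stuck-at-0, inverted output ✓; others ✗
  G2: stuck-at-0, inverted output ✓; others ✗
  G3: stuck-at-1, inverted output ✓; others ✗
  G4: stuck-at-1, inverted output ✓; others ✗
  G5: stuck-at-1, inverted output ✓; others ✗
  G6: stuck-at-1, inverted output ✓; others ✗
  G7: stuck-at-1, inverted output ✓; others ✗
  G8: none of the 3 fault types match ✗
  G9: none of the 3 fault types match ✗
Consistent faults: {G1 stuck-at-0, G1 inverted output, G2 stuck-at-0, G2 inverted output, G3 stuck-at-1, G3 inverted output, G4 stuck-at-1, G4 inverted output, G5 stuck-at-1, G5 inverted output, G6 stuck-at-1, G6 inverted output, G7 stuck-at-1, G7 inverted output} — 14 in all.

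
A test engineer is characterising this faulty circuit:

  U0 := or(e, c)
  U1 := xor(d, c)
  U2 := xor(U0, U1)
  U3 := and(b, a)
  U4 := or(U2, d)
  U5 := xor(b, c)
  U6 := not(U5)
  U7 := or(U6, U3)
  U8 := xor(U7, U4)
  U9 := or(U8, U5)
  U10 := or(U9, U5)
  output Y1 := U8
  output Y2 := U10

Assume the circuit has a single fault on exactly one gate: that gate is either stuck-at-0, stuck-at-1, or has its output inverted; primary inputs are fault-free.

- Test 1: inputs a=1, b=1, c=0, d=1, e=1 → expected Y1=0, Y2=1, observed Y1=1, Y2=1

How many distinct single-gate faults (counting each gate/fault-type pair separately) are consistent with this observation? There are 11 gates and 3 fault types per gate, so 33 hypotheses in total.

Fault-free: U0=1, U1=1, U2=0, U3=1, U4=1, U5=1, U6=0, U7=1, U8=0, U9=1, U10=1 → Y1=0, Y2=1. Observed Y1=1, Y2=1.
  U0: none of the 3 fault types match ✗
  U1: none of the 3 fault types match ✗
  U2: none of the 3 fault types match ✗
  U3: stuck-at-0, inverted output ✓; others ✗
  U4: stuck-at-0, inverted output ✓; others ✗
  U5: none of the 3 fault types match ✗
  U6: none of the 3 fault types match ✗
  U7: stuck-at-0, inverted output ✓; others ✗
  U8: stuck-at-1, inverted output ✓; others ✗
  U9: none of the 3 fault types match ✗
  U10: none of the 3 fault types match ✗
Consistent faults: {U3 stuck-at-0, U3 inverted output, U4 stuck-at-0, U4 inverted output, U7 stuck-at-0, U7 inverted output, U8 stuck-at-1, U8 inverted output} — 8 in all.

8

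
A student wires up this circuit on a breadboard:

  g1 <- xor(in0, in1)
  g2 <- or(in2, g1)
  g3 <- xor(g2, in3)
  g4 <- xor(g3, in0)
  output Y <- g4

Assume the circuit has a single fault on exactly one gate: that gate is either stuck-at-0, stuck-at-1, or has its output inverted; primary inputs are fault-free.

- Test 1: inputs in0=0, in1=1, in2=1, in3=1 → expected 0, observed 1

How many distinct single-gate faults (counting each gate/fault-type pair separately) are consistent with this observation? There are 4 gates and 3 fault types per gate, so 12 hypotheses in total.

Fault-free: g1=1, g2=1, g3=0, g4=0 → 0. Observed 1.
  g1 stuck-at-0: output 0 ✗
  g1 stuck-at-1: output 0 ✗
  g1 inverted output: output 0 ✗
  g2 stuck-at-0: output 1 ✓
  g2 stuck-at-1: output 0 ✗
  g2 inverted output: output 1 ✓
  g3 stuck-at-0: output 0 ✗
  g3 stuck-at-1: output 1 ✓
  g3 inverted output: output 1 ✓
  g4 stuck-at-0: output 0 ✗
  g4 stuck-at-1: output 1 ✓
  g4 inverted output: output 1 ✓
Consistent faults: {g2 stuck-at-0, g2 inverted output, g3 stuck-at-1, g3 inverted output, g4 stuck-at-1, g4 inverted output} — 6 in all.

6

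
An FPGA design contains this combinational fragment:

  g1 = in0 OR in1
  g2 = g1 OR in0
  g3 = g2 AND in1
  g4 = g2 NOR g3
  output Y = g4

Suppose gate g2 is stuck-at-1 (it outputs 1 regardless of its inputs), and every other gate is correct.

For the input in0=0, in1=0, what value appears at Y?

Propagate with g2 forced: g1=0, g2=1 [stuck-at-1], g3=0, g4=0.
So Y = 0. (Without the fault it would be 1.)

0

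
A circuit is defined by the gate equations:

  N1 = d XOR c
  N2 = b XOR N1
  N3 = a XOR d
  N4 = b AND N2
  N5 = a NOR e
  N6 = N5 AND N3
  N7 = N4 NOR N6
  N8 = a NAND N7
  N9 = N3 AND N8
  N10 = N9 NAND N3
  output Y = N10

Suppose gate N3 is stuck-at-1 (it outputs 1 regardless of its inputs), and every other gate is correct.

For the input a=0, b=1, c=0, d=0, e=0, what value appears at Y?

0

Propagate with N3 forced: N1=0, N2=1, N3=1 [stuck-at-1], N4=1, N5=1, N6=1, N7=0, N8=1, N9=1, N10=0.
So Y = 0. (Without the fault it would be 1.)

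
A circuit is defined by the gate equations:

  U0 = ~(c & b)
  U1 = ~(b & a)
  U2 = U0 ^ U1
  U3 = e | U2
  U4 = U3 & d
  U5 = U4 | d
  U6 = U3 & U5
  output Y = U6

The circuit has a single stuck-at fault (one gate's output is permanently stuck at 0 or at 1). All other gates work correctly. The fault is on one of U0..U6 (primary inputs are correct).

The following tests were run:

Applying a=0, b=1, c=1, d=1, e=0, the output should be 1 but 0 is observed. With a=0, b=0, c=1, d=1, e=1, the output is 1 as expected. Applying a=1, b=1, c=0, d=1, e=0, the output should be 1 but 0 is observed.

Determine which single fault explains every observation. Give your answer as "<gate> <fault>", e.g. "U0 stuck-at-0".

Fault-free values for test 1 (a=0, b=1, c=1, d=1, e=0): U0=0, U1=1, U2=1, U3=1, U4=1, U5=1, U6=1, giving Y=1. Observed 0.
Test 1: faults giving observed 0 are {U0 stuck-at-1, U1 stuck-at-0, U2 stuck-at-0, U3 stuck-at-0, U5 stuck-at-0, U6 stuck-at-0}.
Test 2 (a=0, b=0, c=1, d=1, e=1): fault-free U0=1, U1=1, U2=0, U3=1, U4=1, U5=1, U6=1 → 1; observed 1. Eliminates U3 stuck-at-0, U5 stuck-at-0, U6 stuck-at-0.
Test 3 (a=1, b=1, c=0, d=1, e=0): fault-free U0=1, U1=0, U2=1, U3=1, U4=1, U5=1, U6=1 → 1; observed 0. Eliminates U0 stuck-at-1, U1 stuck-at-0.
Only U2 stuck-at-0 is consistent with every test.

U2 stuck-at-0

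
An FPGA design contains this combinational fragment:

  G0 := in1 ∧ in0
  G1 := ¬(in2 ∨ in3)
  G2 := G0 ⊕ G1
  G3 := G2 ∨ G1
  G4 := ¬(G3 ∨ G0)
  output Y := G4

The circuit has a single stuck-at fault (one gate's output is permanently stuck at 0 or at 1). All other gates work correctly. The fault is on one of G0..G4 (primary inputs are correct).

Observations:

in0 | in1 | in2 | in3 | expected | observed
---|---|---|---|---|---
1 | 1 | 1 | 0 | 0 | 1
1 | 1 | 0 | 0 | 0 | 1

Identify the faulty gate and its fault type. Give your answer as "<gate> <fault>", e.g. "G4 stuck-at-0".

Fault-free values for test 1 (in0=1, in1=1, in2=1, in3=0): G0=1, G1=0, G2=1, G3=1, G4=0, giving Y=0. Observed 1.
Test 1: faults giving observed 1 are {G0 stuck-at-0, G4 stuck-at-1}.
Test 2 (in0=1, in1=1, in2=0, in3=0): fault-free G0=1, G1=1, G2=0, G3=1, G4=0 → 0; observed 1. Eliminates G0 stuck-at-0.
Only G4 stuck-at-1 is consistent with every test.

G4 stuck-at-1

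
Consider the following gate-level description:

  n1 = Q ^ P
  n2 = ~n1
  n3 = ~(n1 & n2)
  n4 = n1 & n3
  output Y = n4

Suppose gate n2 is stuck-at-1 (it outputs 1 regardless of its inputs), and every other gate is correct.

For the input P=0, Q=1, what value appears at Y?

0

Propagate with n2 forced: n1=1, n2=1 [stuck-at-1], n3=0, n4=0.
So Y = 0. (Without the fault it would be 1.)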